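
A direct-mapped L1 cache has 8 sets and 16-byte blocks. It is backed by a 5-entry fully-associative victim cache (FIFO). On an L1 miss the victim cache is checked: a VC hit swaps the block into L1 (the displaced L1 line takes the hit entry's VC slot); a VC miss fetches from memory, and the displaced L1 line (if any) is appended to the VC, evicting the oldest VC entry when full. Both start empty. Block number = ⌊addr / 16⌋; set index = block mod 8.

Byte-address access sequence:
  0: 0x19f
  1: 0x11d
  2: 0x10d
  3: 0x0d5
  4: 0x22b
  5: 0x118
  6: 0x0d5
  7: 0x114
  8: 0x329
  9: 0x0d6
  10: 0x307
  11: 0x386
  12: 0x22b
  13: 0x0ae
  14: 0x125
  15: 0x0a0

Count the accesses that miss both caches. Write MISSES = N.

MISSES = 10

  [0] addr=0x19f blk=25 s=1: MISS | VC []
  [1] addr=0x11d blk=17 s=1: MISS | VC [25]
  [2] addr=0x10d blk=16 s=0: MISS | VC [25]
  [3] addr=0xd5 blk=13 s=5: MISS | VC [25]
  [4] addr=0x22b blk=34 s=2: MISS | VC [25]
  [5] addr=0x118 blk=17 s=1: L1-HIT | VC [25]
  [6] addr=0xd5 blk=13 s=5: L1-HIT | VC [25]
  [7] addr=0x114 blk=17 s=1: L1-HIT | VC [25]
  [8] addr=0x329 blk=50 s=2: MISS | VC [25, 34]
  [9] addr=0xd6 blk=13 s=5: L1-HIT | VC [25, 34]
  [10] addr=0x307 blk=48 s=0: MISS | VC [25, 34, 16]
  [11] addr=0x386 blk=56 s=0: MISS | VC [25, 34, 16, 48]
  [12] addr=0x22b blk=34 s=2: VC-HIT | VC [25, 50, 16, 48]
  [13] addr=0xae blk=10 s=2: MISS | VC [25, 50, 16, 48, 34]
  [14] addr=0x125 blk=18 s=2: MISS | VC [50, 16, 48, 34, 10]
  [15] addr=0xa0 blk=10 s=2: VC-HIT | VC [50, 16, 48, 34, 18]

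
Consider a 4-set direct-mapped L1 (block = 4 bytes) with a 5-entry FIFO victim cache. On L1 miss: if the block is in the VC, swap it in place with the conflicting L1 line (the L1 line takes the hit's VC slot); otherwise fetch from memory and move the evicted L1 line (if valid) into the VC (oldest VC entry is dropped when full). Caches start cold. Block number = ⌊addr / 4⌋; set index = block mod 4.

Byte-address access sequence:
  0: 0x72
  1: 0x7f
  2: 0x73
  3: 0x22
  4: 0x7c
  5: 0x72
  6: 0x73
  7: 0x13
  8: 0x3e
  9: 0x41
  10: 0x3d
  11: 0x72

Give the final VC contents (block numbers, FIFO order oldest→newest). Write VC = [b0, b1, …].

VC = [8, 16, 31, 4]

#0 0x72→b28/s0 MISS; vc=[]
#1 0x7f→b31/s3 MISS; vc=[]
#2 0x73→b28/s0 L1-HIT; vc=[]
#3 0x22→b8/s0 MISS; vc=[28]
#4 0x7c→b31/s3 L1-HIT; vc=[28]
#5 0x72→b28/s0 VC-HIT; vc=[8]
#6 0x73→b28/s0 L1-HIT; vc=[8]
#7 0x13→b4/s0 MISS; vc=[8,28]
#8 0x3e→b15/s3 MISS; vc=[8,28,31]
#9 0x41→b16/s0 MISS; vc=[8,28,31,4]
#10 0x3d→b15/s3 L1-HIT; vc=[8,28,31,4]
#11 0x72→b28/s0 VC-HIT; vc=[8,16,31,4]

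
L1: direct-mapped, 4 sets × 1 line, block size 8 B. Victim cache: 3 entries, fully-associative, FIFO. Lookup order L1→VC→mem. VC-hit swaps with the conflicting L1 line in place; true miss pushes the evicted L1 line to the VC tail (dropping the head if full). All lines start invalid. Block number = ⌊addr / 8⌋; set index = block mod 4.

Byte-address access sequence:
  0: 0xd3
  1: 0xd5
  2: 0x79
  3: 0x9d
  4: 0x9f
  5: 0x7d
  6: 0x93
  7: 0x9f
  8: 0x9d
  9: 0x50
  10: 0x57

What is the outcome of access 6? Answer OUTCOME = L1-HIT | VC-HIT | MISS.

  [0] addr=0xd3 blk=26 s=2: MISS | VC []
  [1] addr=0xd5 blk=26 s=2: L1-HIT | VC []
  [2] addr=0x79 blk=15 s=3: MISS | VC []
  [3] addr=0x9d blk=19 s=3: MISS | VC [15]
  [4] addr=0x9f blk=19 s=3: L1-HIT | VC [15]
  [5] addr=0x7d blk=15 s=3: VC-HIT | VC [19]
  [6] addr=0x93 blk=18 s=2: MISS | VC [19, 26]
  [7] addr=0x9f blk=19 s=3: VC-HIT | VC [15, 26]
  [8] addr=0x9d blk=19 s=3: L1-HIT | VC [15, 26]
  [9] addr=0x50 blk=10 s=2: MISS | VC [15, 26, 18]
  [10] addr=0x57 blk=10 s=2: L1-HIT | VC [15, 26, 18]

OUTCOME = MISS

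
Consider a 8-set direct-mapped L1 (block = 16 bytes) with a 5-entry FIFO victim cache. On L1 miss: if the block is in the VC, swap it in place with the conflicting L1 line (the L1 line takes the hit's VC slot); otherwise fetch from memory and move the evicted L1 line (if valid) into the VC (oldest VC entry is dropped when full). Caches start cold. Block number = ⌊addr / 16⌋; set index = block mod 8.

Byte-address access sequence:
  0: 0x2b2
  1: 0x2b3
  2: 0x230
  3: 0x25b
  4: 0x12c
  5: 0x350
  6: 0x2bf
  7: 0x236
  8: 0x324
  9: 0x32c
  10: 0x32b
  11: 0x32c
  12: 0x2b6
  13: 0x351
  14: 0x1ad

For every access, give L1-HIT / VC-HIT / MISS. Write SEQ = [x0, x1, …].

#0 0x2b2→b43/s3 MISS; vc=[]
#1 0x2b3→b43/s3 L1-HIT; vc=[]
#2 0x230→b35/s3 MISS; vc=[43]
#3 0x25b→b37/s5 MISS; vc=[43]
#4 0x12c→b18/s2 MISS; vc=[43]
#5 0x350→b53/s5 MISS; vc=[43,37]
#6 0x2bf→b43/s3 VC-HIT; vc=[35,37]
#7 0x236→b35/s3 VC-HIT; vc=[43,37]
#8 0x324→b50/s2 MISS; vc=[43,37,18]
#9 0x32c→b50/s2 L1-HIT; vc=[43,37,18]
#10 0x32b→b50/s2 L1-HIT; vc=[43,37,18]
#11 0x32c→b50/s2 L1-HIT; vc=[43,37,18]
#12 0x2b6→b43/s3 VC-HIT; vc=[35,37,18]
#13 0x351→b53/s5 L1-HIT; vc=[35,37,18]
#14 0x1ad→b26/s2 MISS; vc=[35,37,18,50]

SEQ = [MISS, L1-HIT, MISS, MISS, MISS, MISS, VC-HIT, VC-HIT, MISS, L1-HIT, L1-HIT, L1-HIT, VC-HIT, L1-HIT, MISS]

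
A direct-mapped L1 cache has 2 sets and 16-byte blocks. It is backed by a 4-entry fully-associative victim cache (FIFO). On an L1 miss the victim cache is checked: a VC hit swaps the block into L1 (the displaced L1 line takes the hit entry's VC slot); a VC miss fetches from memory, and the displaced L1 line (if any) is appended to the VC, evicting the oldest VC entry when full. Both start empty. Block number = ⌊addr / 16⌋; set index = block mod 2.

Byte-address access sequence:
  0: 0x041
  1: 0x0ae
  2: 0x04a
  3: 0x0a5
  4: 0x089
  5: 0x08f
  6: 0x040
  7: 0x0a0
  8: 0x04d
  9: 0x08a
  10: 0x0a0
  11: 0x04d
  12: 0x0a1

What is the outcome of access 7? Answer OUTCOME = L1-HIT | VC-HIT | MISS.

OUTCOME = VC-HIT

#0 0x41→b4/s0 MISS; vc=[]
#1 0xae→b10/s0 MISS; vc=[4]
#2 0x4a→b4/s0 VC-HIT; vc=[10]
#3 0xa5→b10/s0 VC-HIT; vc=[4]
#4 0x89→b8/s0 MISS; vc=[4,10]
#5 0x8f→b8/s0 L1-HIT; vc=[4,10]
#6 0x40→b4/s0 VC-HIT; vc=[8,10]
#7 0xa0→b10/s0 VC-HIT; vc=[8,4]
#8 0x4d→b4/s0 VC-HIT; vc=[8,10]
#9 0x8a→b8/s0 VC-HIT; vc=[4,10]
#10 0xa0→b10/s0 VC-HIT; vc=[4,8]
#11 0x4d→b4/s0 VC-HIT; vc=[10,8]
#12 0xa1→b10/s0 VC-HIT; vc=[4,8]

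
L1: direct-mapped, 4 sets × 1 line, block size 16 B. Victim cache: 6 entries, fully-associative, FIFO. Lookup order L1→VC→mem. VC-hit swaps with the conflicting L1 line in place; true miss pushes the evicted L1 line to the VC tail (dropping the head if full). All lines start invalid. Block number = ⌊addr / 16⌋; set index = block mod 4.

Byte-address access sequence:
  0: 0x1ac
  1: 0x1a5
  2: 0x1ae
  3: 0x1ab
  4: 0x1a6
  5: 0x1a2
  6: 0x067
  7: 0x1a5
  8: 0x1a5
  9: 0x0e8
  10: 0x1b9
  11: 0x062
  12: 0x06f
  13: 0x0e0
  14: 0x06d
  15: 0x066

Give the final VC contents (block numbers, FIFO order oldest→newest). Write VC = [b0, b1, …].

VC = [14, 26]

#0 0x1ac→b26/s2 MISS; vc=[]
#1 0x1a5→b26/s2 L1-HIT; vc=[]
#2 0x1ae→b26/s2 L1-HIT; vc=[]
#3 0x1ab→b26/s2 L1-HIT; vc=[]
#4 0x1a6→b26/s2 L1-HIT; vc=[]
#5 0x1a2→b26/s2 L1-HIT; vc=[]
#6 0x67→b6/s2 MISS; vc=[26]
#7 0x1a5→b26/s2 VC-HIT; vc=[6]
#8 0x1a5→b26/s2 L1-HIT; vc=[6]
#9 0xe8→b14/s2 MISS; vc=[6,26]
#10 0x1b9→b27/s3 MISS; vc=[6,26]
#11 0x62→b6/s2 VC-HIT; vc=[14,26]
#12 0x6f→b6/s2 L1-HIT; vc=[14,26]
#13 0xe0→b14/s2 VC-HIT; vc=[6,26]
#14 0x6d→b6/s2 VC-HIT; vc=[14,26]
#15 0x66→b6/s2 L1-HIT; vc=[14,26]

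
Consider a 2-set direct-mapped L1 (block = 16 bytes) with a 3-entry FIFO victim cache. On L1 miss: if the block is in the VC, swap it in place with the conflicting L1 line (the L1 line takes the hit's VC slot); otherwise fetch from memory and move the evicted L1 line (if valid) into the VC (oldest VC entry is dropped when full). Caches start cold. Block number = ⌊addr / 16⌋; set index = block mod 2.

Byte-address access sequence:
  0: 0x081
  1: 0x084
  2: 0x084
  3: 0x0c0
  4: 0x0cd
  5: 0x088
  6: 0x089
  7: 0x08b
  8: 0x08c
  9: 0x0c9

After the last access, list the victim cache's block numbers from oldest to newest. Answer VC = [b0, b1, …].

  [0] addr=0x81 blk=8 s=0: MISS | VC []
  [1] addr=0x84 blk=8 s=0: L1-HIT | VC []
  [2] addr=0x84 blk=8 s=0: L1-HIT | VC []
  [3] addr=0xc0 blk=12 s=0: MISS | VC [8]
  [4] addr=0xcd blk=12 s=0: L1-HIT | VC [8]
  [5] addr=0x88 blk=8 s=0: VC-HIT | VC [12]
  [6] addr=0x89 blk=8 s=0: L1-HIT | VC [12]
  [7] addr=0x8b blk=8 s=0: L1-HIT | VC [12]
  [8] addr=0x8c blk=8 s=0: L1-HIT | VC [12]
  [9] addr=0xc9 blk=12 s=0: VC-HIT | VC [8]

VC = [8]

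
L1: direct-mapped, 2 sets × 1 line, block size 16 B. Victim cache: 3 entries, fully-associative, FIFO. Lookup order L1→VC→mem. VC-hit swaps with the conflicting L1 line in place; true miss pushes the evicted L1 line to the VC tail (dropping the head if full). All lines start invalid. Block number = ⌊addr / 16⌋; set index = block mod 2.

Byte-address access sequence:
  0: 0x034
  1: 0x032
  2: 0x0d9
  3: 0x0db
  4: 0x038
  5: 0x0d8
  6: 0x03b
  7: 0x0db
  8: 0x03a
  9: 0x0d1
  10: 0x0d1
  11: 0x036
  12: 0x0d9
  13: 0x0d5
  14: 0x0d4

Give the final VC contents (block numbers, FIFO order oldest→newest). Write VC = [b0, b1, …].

0: 0x34 (blk 3, set 1) → MISS  vc=[]
1: 0x32 (blk 3, set 1) → L1-HIT  vc=[]
2: 0xd9 (blk 13, set 1) → MISS  vc=[3]
3: 0xdb (blk 13, set 1) → L1-HIT  vc=[3]
4: 0x38 (blk 3, set 1) → VC-HIT  vc=[13]
5: 0xd8 (blk 13, set 1) → VC-HIT  vc=[3]
6: 0x3b (blk 3, set 1) → VC-HIT  vc=[13]
7: 0xdb (blk 13, set 1) → VC-HIT  vc=[3]
8: 0x3a (blk 3, set 1) → VC-HIT  vc=[13]
9: 0xd1 (blk 13, set 1) → VC-HIT  vc=[3]
10: 0xd1 (blk 13, set 1) → L1-HIT  vc=[3]
11: 0x36 (blk 3, set 1) → VC-HIT  vc=[13]
12: 0xd9 (blk 13, set 1) → VC-HIT  vc=[3]
13: 0xd5 (blk 13, set 1) → L1-HIT  vc=[3]
14: 0xd4 (blk 13, set 1) → L1-HIT  vc=[3]

VC = [3]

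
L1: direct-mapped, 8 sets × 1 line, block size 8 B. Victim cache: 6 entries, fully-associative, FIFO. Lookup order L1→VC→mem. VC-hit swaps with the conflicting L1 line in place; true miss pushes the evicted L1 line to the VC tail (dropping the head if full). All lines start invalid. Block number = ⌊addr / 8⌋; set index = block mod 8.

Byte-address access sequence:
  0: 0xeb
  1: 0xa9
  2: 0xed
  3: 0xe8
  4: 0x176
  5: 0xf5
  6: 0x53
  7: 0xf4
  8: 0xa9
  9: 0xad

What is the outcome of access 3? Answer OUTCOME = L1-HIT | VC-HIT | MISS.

OUTCOME = L1-HIT

  [0] addr=0xeb blk=29 s=5: MISS | VC []
  [1] addr=0xa9 blk=21 s=5: MISS | VC [29]
  [2] addr=0xed blk=29 s=5: VC-HIT | VC [21]
  [3] addr=0xe8 blk=29 s=5: L1-HIT | VC [21]
  [4] addr=0x176 blk=46 s=6: MISS | VC [21]
  [5] addr=0xf5 blk=30 s=6: MISS | VC [21, 46]
  [6] addr=0x53 blk=10 s=2: MISS | VC [21, 46]
  [7] addr=0xf4 blk=30 s=6: L1-HIT | VC [21, 46]
  [8] addr=0xa9 blk=21 s=5: VC-HIT | VC [29, 46]
  [9] addr=0xad blk=21 s=5: L1-HIT | VC [29, 46]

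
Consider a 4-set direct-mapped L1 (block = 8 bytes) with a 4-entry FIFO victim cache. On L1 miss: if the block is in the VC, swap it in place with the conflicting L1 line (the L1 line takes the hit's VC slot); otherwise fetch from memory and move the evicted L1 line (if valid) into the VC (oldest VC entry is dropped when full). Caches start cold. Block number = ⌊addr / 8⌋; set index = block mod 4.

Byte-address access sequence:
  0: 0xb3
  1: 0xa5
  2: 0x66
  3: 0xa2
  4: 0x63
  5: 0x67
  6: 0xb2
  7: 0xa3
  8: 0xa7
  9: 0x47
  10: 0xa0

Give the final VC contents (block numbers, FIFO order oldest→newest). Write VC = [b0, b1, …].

VC = [12, 8]

#0 0xb3→b22/s2 MISS; vc=[]
#1 0xa5→b20/s0 MISS; vc=[]
#2 0x66→b12/s0 MISS; vc=[20]
#3 0xa2→b20/s0 VC-HIT; vc=[12]
#4 0x63→b12/s0 VC-HIT; vc=[20]
#5 0x67→b12/s0 L1-HIT; vc=[20]
#6 0xb2→b22/s2 L1-HIT; vc=[20]
#7 0xa3→b20/s0 VC-HIT; vc=[12]
#8 0xa7→b20/s0 L1-HIT; vc=[12]
#9 0x47→b8/s0 MISS; vc=[12,20]
#10 0xa0→b20/s0 VC-HIT; vc=[12,8]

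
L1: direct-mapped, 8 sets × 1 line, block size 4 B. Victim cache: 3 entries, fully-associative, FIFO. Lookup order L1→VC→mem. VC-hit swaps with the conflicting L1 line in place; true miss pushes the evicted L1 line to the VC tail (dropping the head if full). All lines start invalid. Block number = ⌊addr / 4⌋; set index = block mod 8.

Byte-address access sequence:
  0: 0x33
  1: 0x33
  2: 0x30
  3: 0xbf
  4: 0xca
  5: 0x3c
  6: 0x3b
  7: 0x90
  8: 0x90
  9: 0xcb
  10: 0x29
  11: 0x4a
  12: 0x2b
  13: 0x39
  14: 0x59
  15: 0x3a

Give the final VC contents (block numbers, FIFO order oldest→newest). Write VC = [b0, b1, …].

  [0] addr=0x33 blk=12 s=4: MISS | VC []
  [1] addr=0x33 blk=12 s=4: L1-HIT | VC []
  [2] addr=0x30 blk=12 s=4: L1-HIT | VC []
  [3] addr=0xbf blk=47 s=7: MISS | VC []
  [4] addr=0xca blk=50 s=2: MISS | VC []
  [5] addr=0x3c blk=15 s=7: MISS | VC [47]
  [6] addr=0x3b blk=14 s=6: MISS | VC [47]
  [7] addr=0x90 blk=36 s=4: MISS | VC [47, 12]
  [8] addr=0x90 blk=36 s=4: L1-HIT | VC [47, 12]
  [9] addr=0xcb blk=50 s=2: L1-HIT | VC [47, 12]
  [10] addr=0x29 blk=10 s=2: MISS | VC [47, 12, 50]
  [11] addr=0x4a blk=18 s=2: MISS | VC [12, 50, 10]
  [12] addr=0x2b blk=10 s=2: VC-HIT | VC [12, 50, 18]
  [13] addr=0x39 blk=14 s=6: L1-HIT | VC [12, 50, 18]
  [14] addr=0x59 blk=22 s=6: MISS | VC [50, 18, 14]
  [15] addr=0x3a blk=14 s=6: VC-HIT | VC [50, 18, 22]

VC = [50, 18, 22]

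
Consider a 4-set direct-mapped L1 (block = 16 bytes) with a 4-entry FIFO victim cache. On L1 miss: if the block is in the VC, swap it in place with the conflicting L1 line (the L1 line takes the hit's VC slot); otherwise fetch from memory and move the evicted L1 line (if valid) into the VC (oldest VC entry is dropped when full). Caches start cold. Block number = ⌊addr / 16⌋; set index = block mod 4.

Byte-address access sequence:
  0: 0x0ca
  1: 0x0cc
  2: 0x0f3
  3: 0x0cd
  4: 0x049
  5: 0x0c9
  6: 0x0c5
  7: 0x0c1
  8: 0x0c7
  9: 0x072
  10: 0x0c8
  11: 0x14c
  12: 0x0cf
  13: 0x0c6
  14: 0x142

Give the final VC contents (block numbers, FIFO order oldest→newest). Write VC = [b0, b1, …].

VC = [4, 15, 12]

#0 0xca→b12/s0 MISS; vc=[]
#1 0xcc→b12/s0 L1-HIT; vc=[]
#2 0xf3→b15/s3 MISS; vc=[]
#3 0xcd→b12/s0 L1-HIT; vc=[]
#4 0x49→b4/s0 MISS; vc=[12]
#5 0xc9→b12/s0 VC-HIT; vc=[4]
#6 0xc5→b12/s0 L1-HIT; vc=[4]
#7 0xc1→b12/s0 L1-HIT; vc=[4]
#8 0xc7→b12/s0 L1-HIT; vc=[4]
#9 0x72→b7/s3 MISS; vc=[4,15]
#10 0xc8→b12/s0 L1-HIT; vc=[4,15]
#11 0x14c→b20/s0 MISS; vc=[4,15,12]
#12 0xcf→b12/s0 VC-HIT; vc=[4,15,20]
#13 0xc6→b12/s0 L1-HIT; vc=[4,15,20]
#14 0x142→b20/s0 VC-HIT; vc=[4,15,12]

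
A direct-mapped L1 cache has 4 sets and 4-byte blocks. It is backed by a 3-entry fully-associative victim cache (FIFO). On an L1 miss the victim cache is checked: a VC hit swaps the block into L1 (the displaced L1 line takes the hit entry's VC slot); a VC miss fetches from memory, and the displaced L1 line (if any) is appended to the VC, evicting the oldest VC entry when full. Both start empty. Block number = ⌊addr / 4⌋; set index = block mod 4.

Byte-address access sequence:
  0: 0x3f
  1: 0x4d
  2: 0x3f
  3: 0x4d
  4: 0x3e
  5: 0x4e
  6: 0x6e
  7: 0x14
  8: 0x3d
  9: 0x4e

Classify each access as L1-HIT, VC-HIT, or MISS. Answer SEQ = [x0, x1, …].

SEQ = [MISS, MISS, VC-HIT, VC-HIT, VC-HIT, VC-HIT, MISS, MISS, VC-HIT, VC-HIT]

  [0] addr=0x3f blk=15 s=3: MISS | VC []
  [1] addr=0x4d blk=19 s=3: MISS | VC [15]
  [2] addr=0x3f blk=15 s=3: VC-HIT | VC [19]
  [3] addr=0x4d blk=19 s=3: VC-HIT | VC [15]
  [4] addr=0x3e blk=15 s=3: VC-HIT | VC [19]
  [5] addr=0x4e blk=19 s=3: VC-HIT | VC [15]
  [6] addr=0x6e blk=27 s=3: MISS | VC [15, 19]
  [7] addr=0x14 blk=5 s=1: MISS | VC [15, 19]
  [8] addr=0x3d blk=15 s=3: VC-HIT | VC [27, 19]
  [9] addr=0x4e blk=19 s=3: VC-HIT | VC [27, 15]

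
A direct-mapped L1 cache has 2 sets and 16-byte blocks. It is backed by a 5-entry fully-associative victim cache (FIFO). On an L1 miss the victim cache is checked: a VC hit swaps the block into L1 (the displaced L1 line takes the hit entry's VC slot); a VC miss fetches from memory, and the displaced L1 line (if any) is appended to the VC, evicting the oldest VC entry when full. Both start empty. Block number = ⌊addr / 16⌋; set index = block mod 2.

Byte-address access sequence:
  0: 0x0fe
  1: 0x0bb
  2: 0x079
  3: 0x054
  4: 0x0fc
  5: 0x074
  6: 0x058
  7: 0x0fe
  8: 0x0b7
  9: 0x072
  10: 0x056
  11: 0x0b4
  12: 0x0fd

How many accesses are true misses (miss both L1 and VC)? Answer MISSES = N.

MISSES = 4

0: 0xfe (blk 15, set 1) → MISS  vc=[]
1: 0xbb (blk 11, set 1) → MISS  vc=[15]
2: 0x79 (blk 7, set 1) → MISS  vc=[15, 11]
3: 0x54 (blk 5, set 1) → MISS  vc=[15, 11, 7]
4: 0xfc (blk 15, set 1) → VC-HIT  vc=[5, 11, 7]
5: 0x74 (blk 7, set 1) → VC-HIT  vc=[5, 11, 15]
6: 0x58 (blk 5, set 1) → VC-HIT  vc=[7, 11, 15]
7: 0xfe (blk 15, set 1) → VC-HIT  vc=[7, 11, 5]
8: 0xb7 (blk 11, set 1) → VC-HIT  vc=[7, 15, 5]
9: 0x72 (blk 7, set 1) → VC-HIT  vc=[11, 15, 5]
10: 0x56 (blk 5, set 1) → VC-HIT  vc=[11, 15, 7]
11: 0xb4 (blk 11, set 1) → VC-HIT  vc=[5, 15, 7]
12: 0xfd (blk 15, set 1) → VC-HIT  vc=[5, 11, 7]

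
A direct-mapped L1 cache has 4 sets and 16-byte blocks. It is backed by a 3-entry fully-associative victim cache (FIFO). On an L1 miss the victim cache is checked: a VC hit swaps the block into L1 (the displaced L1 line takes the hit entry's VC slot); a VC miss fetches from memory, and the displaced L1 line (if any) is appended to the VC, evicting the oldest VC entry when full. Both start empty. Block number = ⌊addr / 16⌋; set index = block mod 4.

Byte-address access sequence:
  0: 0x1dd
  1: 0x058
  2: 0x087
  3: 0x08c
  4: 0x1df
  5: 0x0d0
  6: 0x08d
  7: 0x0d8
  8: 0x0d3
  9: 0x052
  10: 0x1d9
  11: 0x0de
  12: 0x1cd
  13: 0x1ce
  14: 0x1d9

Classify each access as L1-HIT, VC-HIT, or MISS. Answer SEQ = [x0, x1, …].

SEQ = [MISS, MISS, MISS, L1-HIT, VC-HIT, MISS, L1-HIT, L1-HIT, L1-HIT, VC-HIT, VC-HIT, VC-HIT, MISS, L1-HIT, VC-HIT]

0: 0x1dd (blk 29, set 1) → MISS  vc=[]
1: 0x58 (blk 5, set 1) → MISS  vc=[29]
2: 0x87 (blk 8, set 0) → MISS  vc=[29]
3: 0x8c (blk 8, set 0) → L1-HIT  vc=[29]
4: 0x1df (blk 29, set 1) → VC-HIT  vc=[5]
5: 0xd0 (blk 13, set 1) → MISS  vc=[5, 29]
6: 0x8d (blk 8, set 0) → L1-HIT  vc=[5, 29]
7: 0xd8 (blk 13, set 1) → L1-HIT  vc=[5, 29]
8: 0xd3 (blk 13, set 1) → L1-HIT  vc=[5, 29]
9: 0x52 (blk 5, set 1) → VC-HIT  vc=[13, 29]
10: 0x1d9 (blk 29, set 1) → VC-HIT  vc=[13, 5]
11: 0xde (blk 13, set 1) → VC-HIT  vc=[29, 5]
12: 0x1cd (blk 28, set 0) → MISS  vc=[29, 5, 8]
13: 0x1ce (blk 28, set 0) → L1-HIT  vc=[29, 5, 8]
14: 0x1d9 (blk 29, set 1) → VC-HIT  vc=[13, 5, 8]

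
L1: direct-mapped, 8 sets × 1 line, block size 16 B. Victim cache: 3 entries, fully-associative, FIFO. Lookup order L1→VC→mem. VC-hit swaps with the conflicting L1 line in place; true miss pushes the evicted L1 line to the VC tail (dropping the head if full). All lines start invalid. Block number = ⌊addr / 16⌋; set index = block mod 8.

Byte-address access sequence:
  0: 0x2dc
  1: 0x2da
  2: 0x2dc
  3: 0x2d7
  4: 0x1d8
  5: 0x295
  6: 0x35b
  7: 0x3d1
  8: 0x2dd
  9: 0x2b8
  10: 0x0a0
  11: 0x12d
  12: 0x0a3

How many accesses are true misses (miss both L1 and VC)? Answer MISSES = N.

#0 0x2dc→b45/s5 MISS; vc=[]
#1 0x2da→b45/s5 L1-HIT; vc=[]
#2 0x2dc→b45/s5 L1-HIT; vc=[]
#3 0x2d7→b45/s5 L1-HIT; vc=[]
#4 0x1d8→b29/s5 MISS; vc=[45]
#5 0x295→b41/s1 MISS; vc=[45]
#6 0x35b→b53/s5 MISS; vc=[45,29]
#7 0x3d1→b61/s5 MISS; vc=[45,29,53]
#8 0x2dd→b45/s5 VC-HIT; vc=[61,29,53]
#9 0x2b8→b43/s3 MISS; vc=[61,29,53]
#10 0xa0→b10/s2 MISS; vc=[61,29,53]
#11 0x12d→b18/s2 MISS; vc=[29,53,10]
#12 0xa3→b10/s2 VC-HIT; vc=[29,53,18]

MISSES = 8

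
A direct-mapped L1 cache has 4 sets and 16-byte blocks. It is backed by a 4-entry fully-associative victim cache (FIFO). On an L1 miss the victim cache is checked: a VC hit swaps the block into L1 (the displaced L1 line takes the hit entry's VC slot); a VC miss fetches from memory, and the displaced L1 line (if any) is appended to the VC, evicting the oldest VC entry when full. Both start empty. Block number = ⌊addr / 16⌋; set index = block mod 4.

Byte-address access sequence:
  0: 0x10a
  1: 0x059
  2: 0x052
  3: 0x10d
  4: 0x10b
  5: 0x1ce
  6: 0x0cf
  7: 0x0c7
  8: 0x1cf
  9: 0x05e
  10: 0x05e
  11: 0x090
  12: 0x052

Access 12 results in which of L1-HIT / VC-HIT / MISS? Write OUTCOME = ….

OUTCOME = VC-HIT

#0 0x10a→b16/s0 MISS; vc=[]
#1 0x59→b5/s1 MISS; vc=[]
#2 0x52→b5/s1 L1-HIT; vc=[]
#3 0x10d→b16/s0 L1-HIT; vc=[]
#4 0x10b→b16/s0 L1-HIT; vc=[]
#5 0x1ce→b28/s0 MISS; vc=[16]
#6 0xcf→b12/s0 MISS; vc=[16,28]
#7 0xc7→b12/s0 L1-HIT; vc=[16,28]
#8 0x1cf→b28/s0 VC-HIT; vc=[16,12]
#9 0x5e→b5/s1 L1-HIT; vc=[16,12]
#10 0x5e→b5/s1 L1-HIT; vc=[16,12]
#11 0x90→b9/s1 MISS; vc=[16,12,5]
#12 0x52→b5/s1 VC-HIT; vc=[16,12,9]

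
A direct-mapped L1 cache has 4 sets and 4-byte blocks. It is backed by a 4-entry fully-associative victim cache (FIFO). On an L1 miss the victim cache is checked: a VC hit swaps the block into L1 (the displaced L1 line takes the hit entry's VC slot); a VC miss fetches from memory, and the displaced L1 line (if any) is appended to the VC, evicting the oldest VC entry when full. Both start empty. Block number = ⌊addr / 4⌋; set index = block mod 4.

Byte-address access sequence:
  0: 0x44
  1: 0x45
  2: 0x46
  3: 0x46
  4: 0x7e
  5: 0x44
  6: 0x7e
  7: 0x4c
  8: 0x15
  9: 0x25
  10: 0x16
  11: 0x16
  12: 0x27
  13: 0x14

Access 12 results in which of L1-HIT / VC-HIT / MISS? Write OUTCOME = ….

#0 0x44→b17/s1 MISS; vc=[]
#1 0x45→b17/s1 L1-HIT; vc=[]
#2 0x46→b17/s1 L1-HIT; vc=[]
#3 0x46→b17/s1 L1-HIT; vc=[]
#4 0x7e→b31/s3 MISS; vc=[]
#5 0x44→b17/s1 L1-HIT; vc=[]
#6 0x7e→b31/s3 L1-HIT; vc=[]
#7 0x4c→b19/s3 MISS; vc=[31]
#8 0x15→b5/s1 MISS; vc=[31,17]
#9 0x25→b9/s1 MISS; vc=[31,17,5]
#10 0x16→b5/s1 VC-HIT; vc=[31,17,9]
#11 0x16→b5/s1 L1-HIT; vc=[31,17,9]
#12 0x27→b9/s1 VC-HIT; vc=[31,17,5]
#13 0x14→b5/s1 VC-HIT; vc=[31,17,9]

OUTCOME = VC-HIT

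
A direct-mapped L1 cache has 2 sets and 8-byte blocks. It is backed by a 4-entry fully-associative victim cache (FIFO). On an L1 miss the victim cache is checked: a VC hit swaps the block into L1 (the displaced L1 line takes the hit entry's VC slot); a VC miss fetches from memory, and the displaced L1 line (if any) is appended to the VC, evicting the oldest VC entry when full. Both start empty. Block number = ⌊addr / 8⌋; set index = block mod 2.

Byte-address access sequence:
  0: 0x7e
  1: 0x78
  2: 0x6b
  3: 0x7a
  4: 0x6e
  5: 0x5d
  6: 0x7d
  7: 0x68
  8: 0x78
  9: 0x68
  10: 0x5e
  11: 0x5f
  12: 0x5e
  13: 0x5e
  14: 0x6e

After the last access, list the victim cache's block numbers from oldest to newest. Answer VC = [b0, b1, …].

  [0] addr=0x7e blk=15 s=1: MISS | VC []
  [1] addr=0x78 blk=15 s=1: L1-HIT | VC []
  [2] addr=0x6b blk=13 s=1: MISS | VC [15]
  [3] addr=0x7a blk=15 s=1: VC-HIT | VC [13]
  [4] addr=0x6e blk=13 s=1: VC-HIT | VC [15]
  [5] addr=0x5d blk=11 s=1: MISS | VC [15, 13]
  [6] addr=0x7d blk=15 s=1: VC-HIT | VC [11, 13]
  [7] addr=0x68 blk=13 s=1: VC-HIT | VC [11, 15]
  [8] addr=0x78 blk=15 s=1: VC-HIT | VC [11, 13]
  [9] addr=0x68 blk=13 s=1: VC-HIT | VC [11, 15]
  [10] addr=0x5e blk=11 s=1: VC-HIT | VC [13, 15]
  [11] addr=0x5f blk=11 s=1: L1-HIT | VC [13, 15]
  [12] addr=0x5e blk=11 s=1: L1-HIT | VC [13, 15]
  [13] addr=0x5e blk=11 s=1: L1-HIT | VC [13, 15]
  [14] addr=0x6e blk=13 s=1: VC-HIT | VC [11, 15]

VC = [11, 15]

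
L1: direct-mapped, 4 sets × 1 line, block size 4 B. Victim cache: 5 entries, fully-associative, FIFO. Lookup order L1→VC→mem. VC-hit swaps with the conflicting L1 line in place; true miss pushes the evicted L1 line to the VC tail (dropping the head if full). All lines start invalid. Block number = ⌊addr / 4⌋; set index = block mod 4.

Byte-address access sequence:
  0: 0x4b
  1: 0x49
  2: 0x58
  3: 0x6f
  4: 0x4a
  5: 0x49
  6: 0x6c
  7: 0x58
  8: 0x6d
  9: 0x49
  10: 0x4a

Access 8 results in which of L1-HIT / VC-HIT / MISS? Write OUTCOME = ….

#0 0x4b→b18/s2 MISS; vc=[]
#1 0x49→b18/s2 L1-HIT; vc=[]
#2 0x58→b22/s2 MISS; vc=[18]
#3 0x6f→b27/s3 MISS; vc=[18]
#4 0x4a→b18/s2 VC-HIT; vc=[22]
#5 0x49→b18/s2 L1-HIT; vc=[22]
#6 0x6c→b27/s3 L1-HIT; vc=[22]
#7 0x58→b22/s2 VC-HIT; vc=[18]
#8 0x6d→b27/s3 L1-HIT; vc=[18]
#9 0x49→b18/s2 VC-HIT; vc=[22]
#10 0x4a→b18/s2 L1-HIT; vc=[22]

OUTCOME = L1-HIT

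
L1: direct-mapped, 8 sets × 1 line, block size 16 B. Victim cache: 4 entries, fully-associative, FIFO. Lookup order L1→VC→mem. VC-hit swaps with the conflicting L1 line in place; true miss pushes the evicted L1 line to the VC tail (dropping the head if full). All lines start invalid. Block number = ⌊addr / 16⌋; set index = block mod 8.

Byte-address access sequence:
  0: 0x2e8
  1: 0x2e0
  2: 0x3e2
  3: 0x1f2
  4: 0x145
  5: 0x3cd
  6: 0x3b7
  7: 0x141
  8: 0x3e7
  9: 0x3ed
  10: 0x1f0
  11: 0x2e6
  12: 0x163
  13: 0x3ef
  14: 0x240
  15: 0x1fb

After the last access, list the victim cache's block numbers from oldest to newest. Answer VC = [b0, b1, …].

VC = [22, 60, 46, 20]

  [0] addr=0x2e8 blk=46 s=6: MISS | VC []
  [1] addr=0x2e0 blk=46 s=6: L1-HIT | VC []
  [2] addr=0x3e2 blk=62 s=6: MISS | VC [46]
  [3] addr=0x1f2 blk=31 s=7: MISS | VC [46]
  [4] addr=0x145 blk=20 s=4: MISS | VC [46]
  [5] addr=0x3cd blk=60 s=4: MISS | VC [46, 20]
  [6] addr=0x3b7 blk=59 s=3: MISS | VC [46, 20]
  [7] addr=0x141 blk=20 s=4: VC-HIT | VC [46, 60]
  [8] addr=0x3e7 blk=62 s=6: L1-HIT | VC [46, 60]
  [9] addr=0x3ed blk=62 s=6: L1-HIT | VC [46, 60]
  [10] addr=0x1f0 blk=31 s=7: L1-HIT | VC [46, 60]
  [11] addr=0x2e6 blk=46 s=6: VC-HIT | VC [62, 60]
  [12] addr=0x163 blk=22 s=6: MISS | VC [62, 60, 46]
  [13] addr=0x3ef blk=62 s=6: VC-HIT | VC [22, 60, 46]
  [14] addr=0x240 blk=36 s=4: MISS | VC [22, 60, 46, 20]
  [15] addr=0x1fb blk=31 s=7: L1-HIT | VC [22, 60, 46, 20]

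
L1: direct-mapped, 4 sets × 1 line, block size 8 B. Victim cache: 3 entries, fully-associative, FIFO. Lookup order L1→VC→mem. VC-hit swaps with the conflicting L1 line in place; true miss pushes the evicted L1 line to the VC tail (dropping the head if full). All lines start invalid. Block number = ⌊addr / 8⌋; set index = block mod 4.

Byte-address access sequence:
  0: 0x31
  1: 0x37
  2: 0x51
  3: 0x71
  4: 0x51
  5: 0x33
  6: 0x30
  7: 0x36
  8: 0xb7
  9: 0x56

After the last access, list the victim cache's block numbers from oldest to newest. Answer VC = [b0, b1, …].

VC = [22, 14, 6]

#0 0x31→b6/s2 MISS; vc=[]
#1 0x37→b6/s2 L1-HIT; vc=[]
#2 0x51→b10/s2 MISS; vc=[6]
#3 0x71→b14/s2 MISS; vc=[6,10]
#4 0x51→b10/s2 VC-HIT; vc=[6,14]
#5 0x33→b6/s2 VC-HIT; vc=[10,14]
#6 0x30→b6/s2 L1-HIT; vc=[10,14]
#7 0x36→b6/s2 L1-HIT; vc=[10,14]
#8 0xb7→b22/s2 MISS; vc=[10,14,6]
#9 0x56→b10/s2 VC-HIT; vc=[22,14,6]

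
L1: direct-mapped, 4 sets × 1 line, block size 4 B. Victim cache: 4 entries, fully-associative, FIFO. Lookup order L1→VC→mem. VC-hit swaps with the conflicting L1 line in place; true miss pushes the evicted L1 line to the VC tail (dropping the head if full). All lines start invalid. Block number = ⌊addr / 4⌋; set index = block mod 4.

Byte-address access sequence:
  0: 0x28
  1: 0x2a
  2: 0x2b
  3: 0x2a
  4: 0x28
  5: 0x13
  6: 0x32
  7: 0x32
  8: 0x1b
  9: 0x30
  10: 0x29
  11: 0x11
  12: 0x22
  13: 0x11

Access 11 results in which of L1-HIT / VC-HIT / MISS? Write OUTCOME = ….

OUTCOME = VC-HIT

#0 0x28→b10/s2 MISS; vc=[]
#1 0x2a→b10/s2 L1-HIT; vc=[]
#2 0x2b→b10/s2 L1-HIT; vc=[]
#3 0x2a→b10/s2 L1-HIT; vc=[]
#4 0x28→b10/s2 L1-HIT; vc=[]
#5 0x13→b4/s0 MISS; vc=[]
#6 0x32→b12/s0 MISS; vc=[4]
#7 0x32→b12/s0 L1-HIT; vc=[4]
#8 0x1b→b6/s2 MISS; vc=[4,10]
#9 0x30→b12/s0 L1-HIT; vc=[4,10]
#10 0x29→b10/s2 VC-HIT; vc=[4,6]
#11 0x11→b4/s0 VC-HIT; vc=[12,6]
#12 0x22→b8/s0 MISS; vc=[12,6,4]
#13 0x11→b4/s0 VC-HIT; vc=[12,6,8]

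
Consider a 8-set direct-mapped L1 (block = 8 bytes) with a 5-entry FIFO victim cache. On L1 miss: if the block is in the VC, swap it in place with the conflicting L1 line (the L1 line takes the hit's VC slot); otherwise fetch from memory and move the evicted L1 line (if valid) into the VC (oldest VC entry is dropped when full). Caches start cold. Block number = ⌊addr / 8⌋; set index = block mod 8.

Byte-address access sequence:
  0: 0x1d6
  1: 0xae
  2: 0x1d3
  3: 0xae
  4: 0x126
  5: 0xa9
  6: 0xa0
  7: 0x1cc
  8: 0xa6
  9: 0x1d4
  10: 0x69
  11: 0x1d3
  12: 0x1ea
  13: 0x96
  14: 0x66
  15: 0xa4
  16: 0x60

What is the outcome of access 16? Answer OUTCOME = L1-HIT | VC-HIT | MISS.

OUTCOME = VC-HIT

0: 0x1d6 (blk 58, set 2) → MISS  vc=[]
1: 0xae (blk 21, set 5) → MISS  vc=[]
2: 0x1d3 (blk 58, set 2) → L1-HIT  vc=[]
3: 0xae (blk 21, set 5) → L1-HIT  vc=[]
4: 0x126 (blk 36, set 4) → MISS  vc=[]
5: 0xa9 (blk 21, set 5) → L1-HIT  vc=[]
6: 0xa0 (blk 20, set 4) → MISS  vc=[36]
7: 0x1cc (blk 57, set 1) → MISS  vc=[36]
8: 0xa6 (blk 20, set 4) → L1-HIT  vc=[36]
9: 0x1d4 (blk 58, set 2) → L1-HIT  vc=[36]
10: 0x69 (blk 13, set 5) → MISS  vc=[36, 21]
11: 0x1d3 (blk 58, set 2) → L1-HIT  vc=[36, 21]
12: 0x1ea (blk 61, set 5) → MISS  vc=[36, 21, 13]
13: 0x96 (blk 18, set 2) → MISS  vc=[36, 21, 13, 58]
14: 0x66 (blk 12, set 4) → MISS  vc=[36, 21, 13, 58, 20]
15: 0xa4 (blk 20, set 4) → VC-HIT  vc=[36, 21, 13, 58, 12]
16: 0x60 (blk 12, set 4) → VC-HIT  vc=[36, 21, 13, 58, 20]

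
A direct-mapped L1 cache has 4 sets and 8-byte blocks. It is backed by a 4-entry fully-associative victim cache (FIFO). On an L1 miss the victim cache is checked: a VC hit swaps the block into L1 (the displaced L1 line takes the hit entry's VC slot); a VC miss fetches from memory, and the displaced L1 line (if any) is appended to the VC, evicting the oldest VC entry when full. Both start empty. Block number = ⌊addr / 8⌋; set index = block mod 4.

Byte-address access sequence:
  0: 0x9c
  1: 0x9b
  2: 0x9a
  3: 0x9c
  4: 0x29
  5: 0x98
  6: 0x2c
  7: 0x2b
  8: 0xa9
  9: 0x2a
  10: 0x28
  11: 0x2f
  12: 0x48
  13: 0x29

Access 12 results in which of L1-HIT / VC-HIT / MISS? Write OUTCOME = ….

0: 0x9c (blk 19, set 3) → MISS  vc=[]
1: 0x9b (blk 19, set 3) → L1-HIT  vc=[]
2: 0x9a (blk 19, set 3) → L1-HIT  vc=[]
3: 0x9c (blk 19, set 3) → L1-HIT  vc=[]
4: 0x29 (blk 5, set 1) → MISS  vc=[]
5: 0x98 (blk 19, set 3) → L1-HIT  vc=[]
6: 0x2c (blk 5, set 1) → L1-HIT  vc=[]
7: 0x2b (blk 5, set 1) → L1-HIT  vc=[]
8: 0xa9 (blk 21, set 1) → MISS  vc=[5]
9: 0x2a (blk 5, set 1) → VC-HIT  vc=[21]
10: 0x28 (blk 5, set 1) → L1-HIT  vc=[21]
11: 0x2f (blk 5, set 1) → L1-HIT  vc=[21]
12: 0x48 (blk 9, set 1) → MISS  vc=[21, 5]
13: 0x29 (blk 5, set 1) → VC-HIT  vc=[21, 9]

OUTCOME = MISS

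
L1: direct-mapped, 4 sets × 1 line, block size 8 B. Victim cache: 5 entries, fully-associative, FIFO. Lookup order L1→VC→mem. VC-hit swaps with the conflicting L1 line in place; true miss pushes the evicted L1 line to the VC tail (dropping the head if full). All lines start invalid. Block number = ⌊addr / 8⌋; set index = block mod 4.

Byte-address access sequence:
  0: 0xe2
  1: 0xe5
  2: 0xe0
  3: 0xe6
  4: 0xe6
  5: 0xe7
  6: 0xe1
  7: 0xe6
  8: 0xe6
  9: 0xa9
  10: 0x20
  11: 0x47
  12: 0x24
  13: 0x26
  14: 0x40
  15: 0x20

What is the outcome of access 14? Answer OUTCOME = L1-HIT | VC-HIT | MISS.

OUTCOME = VC-HIT

  [0] addr=0xe2 blk=28 s=0: MISS | VC []
  [1] addr=0xe5 blk=28 s=0: L1-HIT | VC []
  [2] addr=0xe0 blk=28 s=0: L1-HIT | VC []
  [3] addr=0xe6 blk=28 s=0: L1-HIT | VC []
  [4] addr=0xe6 blk=28 s=0: L1-HIT | VC []
  [5] addr=0xe7 blk=28 s=0: L1-HIT | VC []
  [6] addr=0xe1 blk=28 s=0: L1-HIT | VC []
  [7] addr=0xe6 blk=28 s=0: L1-HIT | VC []
  [8] addr=0xe6 blk=28 s=0: L1-HIT | VC []
  [9] addr=0xa9 blk=21 s=1: MISS | VC []
  [10] addr=0x20 blk=4 s=0: MISS | VC [28]
  [11] addr=0x47 blk=8 s=0: MISS | VC [28, 4]
  [12] addr=0x24 blk=4 s=0: VC-HIT | VC [28, 8]
  [13] addr=0x26 blk=4 s=0: L1-HIT | VC [28, 8]
  [14] addr=0x40 blk=8 s=0: VC-HIT | VC [28, 4]
  [15] addr=0x20 blk=4 s=0: VC-HIT | VC [28, 8]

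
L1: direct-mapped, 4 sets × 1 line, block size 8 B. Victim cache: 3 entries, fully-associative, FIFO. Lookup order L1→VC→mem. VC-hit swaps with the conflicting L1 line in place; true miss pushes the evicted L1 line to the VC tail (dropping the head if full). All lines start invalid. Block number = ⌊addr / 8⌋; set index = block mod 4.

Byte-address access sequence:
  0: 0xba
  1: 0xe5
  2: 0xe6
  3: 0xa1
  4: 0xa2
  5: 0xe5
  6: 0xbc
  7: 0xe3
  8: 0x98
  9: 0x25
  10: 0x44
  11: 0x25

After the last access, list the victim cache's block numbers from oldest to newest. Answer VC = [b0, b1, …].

#0 0xba→b23/s3 MISS; vc=[]
#1 0xe5→b28/s0 MISS; vc=[]
#2 0xe6→b28/s0 L1-HIT; vc=[]
#3 0xa1→b20/s0 MISS; vc=[28]
#4 0xa2→b20/s0 L1-HIT; vc=[28]
#5 0xe5→b28/s0 VC-HIT; vc=[20]
#6 0xbc→b23/s3 L1-HIT; vc=[20]
#7 0xe3→b28/s0 L1-HIT; vc=[20]
#8 0x98→b19/s3 MISS; vc=[20,23]
#9 0x25→b4/s0 MISS; vc=[20,23,28]
#10 0x44→b8/s0 MISS; vc=[23,28,4]
#11 0x25→b4/s0 VC-HIT; vc=[23,28,8]

VC = [23, 28, 8]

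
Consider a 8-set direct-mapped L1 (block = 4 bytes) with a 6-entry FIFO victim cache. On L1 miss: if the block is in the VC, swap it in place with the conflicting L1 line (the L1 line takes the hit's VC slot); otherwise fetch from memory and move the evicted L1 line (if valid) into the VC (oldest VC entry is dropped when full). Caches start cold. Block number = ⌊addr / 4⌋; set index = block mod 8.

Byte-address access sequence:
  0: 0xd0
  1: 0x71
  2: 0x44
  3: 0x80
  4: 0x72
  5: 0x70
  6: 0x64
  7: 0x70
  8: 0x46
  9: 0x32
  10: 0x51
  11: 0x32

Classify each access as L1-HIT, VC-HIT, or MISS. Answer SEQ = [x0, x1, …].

SEQ = [MISS, MISS, MISS, MISS, L1-HIT, L1-HIT, MISS, L1-HIT, VC-HIT, MISS, MISS, VC-HIT]

  [0] addr=0xd0 blk=52 s=4: MISS | VC []
  [1] addr=0x71 blk=28 s=4: MISS | VC [52]
  [2] addr=0x44 blk=17 s=1: MISS | VC [52]
  [3] addr=0x80 blk=32 s=0: MISS | VC [52]
  [4] addr=0x72 blk=28 s=4: L1-HIT | VC [52]
  [5] addr=0x70 blk=28 s=4: L1-HIT | VC [52]
  [6] addr=0x64 blk=25 s=1: MISS | VC [52, 17]
  [7] addr=0x70 blk=28 s=4: L1-HIT | VC [52, 17]
  [8] addr=0x46 blk=17 s=1: VC-HIT | VC [52, 25]
  [9] addr=0x32 blk=12 s=4: MISS | VC [52, 25, 28]
  [10] addr=0x51 blk=20 s=4: MISS | VC [52, 25, 28, 12]
  [11] addr=0x32 blk=12 s=4: VC-HIT | VC [52, 25, 28, 20]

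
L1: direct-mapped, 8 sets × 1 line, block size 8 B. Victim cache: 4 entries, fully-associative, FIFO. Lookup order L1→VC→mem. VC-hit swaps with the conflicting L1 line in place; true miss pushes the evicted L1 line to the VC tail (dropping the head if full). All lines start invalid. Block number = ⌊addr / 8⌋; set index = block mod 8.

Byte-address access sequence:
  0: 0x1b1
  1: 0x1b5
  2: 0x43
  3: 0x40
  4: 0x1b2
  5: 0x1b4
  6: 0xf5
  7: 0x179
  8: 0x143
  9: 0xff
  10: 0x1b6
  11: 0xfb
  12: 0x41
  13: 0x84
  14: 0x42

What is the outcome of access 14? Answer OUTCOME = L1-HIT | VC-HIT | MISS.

#0 0x1b1→b54/s6 MISS; vc=[]
#1 0x1b5→b54/s6 L1-HIT; vc=[]
#2 0x43→b8/s0 MISS; vc=[]
#3 0x40→b8/s0 L1-HIT; vc=[]
#4 0x1b2→b54/s6 L1-HIT; vc=[]
#5 0x1b4→b54/s6 L1-HIT; vc=[]
#6 0xf5→b30/s6 MISS; vc=[54]
#7 0x179→b47/s7 MISS; vc=[54]
#8 0x143→b40/s0 MISS; vc=[54,8]
#9 0xff→b31/s7 MISS; vc=[54,8,47]
#10 0x1b6→b54/s6 VC-HIT; vc=[30,8,47]
#11 0xfb→b31/s7 L1-HIT; vc=[30,8,47]
#12 0x41→b8/s0 VC-HIT; vc=[30,40,47]
#13 0x84→b16/s0 MISS; vc=[30,40,47,8]
#14 0x42→b8/s0 VC-HIT; vc=[30,40,47,16]

OUTCOME = VC-HIT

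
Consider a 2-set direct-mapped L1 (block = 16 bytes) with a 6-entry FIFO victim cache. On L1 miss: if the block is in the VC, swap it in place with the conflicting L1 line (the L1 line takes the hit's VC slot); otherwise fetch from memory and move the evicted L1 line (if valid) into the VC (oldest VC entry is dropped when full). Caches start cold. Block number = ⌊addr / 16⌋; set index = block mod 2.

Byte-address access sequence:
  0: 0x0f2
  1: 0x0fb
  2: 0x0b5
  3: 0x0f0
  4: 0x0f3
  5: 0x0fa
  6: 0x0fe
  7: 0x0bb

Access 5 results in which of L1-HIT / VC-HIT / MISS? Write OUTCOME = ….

OUTCOME = L1-HIT

  [0] addr=0xf2 blk=15 s=1: MISS | VC []
  [1] addr=0xfb blk=15 s=1: L1-HIT | VC []
  [2] addr=0xb5 blk=11 s=1: MISS | VC [15]
  [3] addr=0xf0 blk=15 s=1: VC-HIT | VC [11]
  [4] addr=0xf3 blk=15 s=1: L1-HIT | VC [11]
  [5] addr=0xfa blk=15 s=1: L1-HIT | VC [11]
  [6] addr=0xfe blk=15 s=1: L1-HIT | VC [11]
  [7] addr=0xbb blk=11 s=1: VC-HIT | VC [15]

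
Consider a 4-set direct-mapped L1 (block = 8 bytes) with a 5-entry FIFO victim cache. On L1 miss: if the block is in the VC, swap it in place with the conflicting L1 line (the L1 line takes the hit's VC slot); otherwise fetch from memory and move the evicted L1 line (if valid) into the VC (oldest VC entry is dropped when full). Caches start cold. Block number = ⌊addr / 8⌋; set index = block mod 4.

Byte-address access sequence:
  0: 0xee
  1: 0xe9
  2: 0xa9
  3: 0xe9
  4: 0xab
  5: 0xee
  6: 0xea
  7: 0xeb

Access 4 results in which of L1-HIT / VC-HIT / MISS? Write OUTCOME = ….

OUTCOME = VC-HIT

  [0] addr=0xee blk=29 s=1: MISS | VC []
  [1] addr=0xe9 blk=29 s=1: L1-HIT | VC []
  [2] addr=0xa9 blk=21 s=1: MISS | VC [29]
  [3] addr=0xe9 blk=29 s=1: VC-HIT | VC [21]
  [4] addr=0xab blk=21 s=1: VC-HIT | VC [29]
  [5] addr=0xee blk=29 s=1: VC-HIT | VC [21]
  [6] addr=0xea blk=29 s=1: L1-HIT | VC [21]
  [7] addr=0xeb blk=29 s=1: L1-HIT | VC [21]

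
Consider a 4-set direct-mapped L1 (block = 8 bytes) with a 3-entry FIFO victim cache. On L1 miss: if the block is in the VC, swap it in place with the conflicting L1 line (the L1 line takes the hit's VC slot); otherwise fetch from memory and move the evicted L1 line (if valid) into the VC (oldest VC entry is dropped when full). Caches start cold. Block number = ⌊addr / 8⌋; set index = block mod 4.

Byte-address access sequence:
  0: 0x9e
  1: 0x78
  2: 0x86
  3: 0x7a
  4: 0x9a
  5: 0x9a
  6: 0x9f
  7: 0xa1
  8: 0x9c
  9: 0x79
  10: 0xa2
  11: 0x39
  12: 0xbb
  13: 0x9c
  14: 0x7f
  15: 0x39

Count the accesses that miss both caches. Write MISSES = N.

MISSES = 7

0: 0x9e (blk 19, set 3) → MISS  vc=[]
1: 0x78 (blk 15, set 3) → MISS  vc=[19]
2: 0x86 (blk 16, set 0) → MISS  vc=[19]
3: 0x7a (blk 15, set 3) → L1-HIT  vc=[19]
4: 0x9a (blk 19, set 3) → VC-HIT  vc=[15]
5: 0x9a (blk 19, set 3) → L1-HIT  vc=[15]
6: 0x9f (blk 19, set 3) → L1-HIT  vc=[15]
7: 0xa1 (blk 20, set 0) → MISS  vc=[15, 16]
8: 0x9c (blk 19, set 3) → L1-HIT  vc=[15, 16]
9: 0x79 (blk 15, set 3) → VC-HIT  vc=[19, 16]
10: 0xa2 (blk 20, set 0) → L1-HIT  vc=[19, 16]
11: 0x39 (blk 7, set 3) → MISS  vc=[19, 16, 15]
12: 0xbb (blk 23, set 3) → MISS  vc=[16, 15, 7]
13: 0x9c (blk 19, set 3) → MISS  vc=[15, 7, 23]
14: 0x7f (blk 15, set 3) → VC-HIT  vc=[19, 7, 23]
15: 0x39 (blk 7, set 3) → VC-HIT  vc=[19, 15, 23]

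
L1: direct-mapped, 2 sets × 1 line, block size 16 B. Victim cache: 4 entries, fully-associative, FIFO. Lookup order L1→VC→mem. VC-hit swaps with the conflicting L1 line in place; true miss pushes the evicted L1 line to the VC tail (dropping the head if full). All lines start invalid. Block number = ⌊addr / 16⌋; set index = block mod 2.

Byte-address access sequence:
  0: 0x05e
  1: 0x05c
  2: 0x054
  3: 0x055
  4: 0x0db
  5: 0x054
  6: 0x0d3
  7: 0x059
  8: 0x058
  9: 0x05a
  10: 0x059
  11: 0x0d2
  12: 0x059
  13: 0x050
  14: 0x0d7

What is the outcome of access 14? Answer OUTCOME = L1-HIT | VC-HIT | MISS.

0: 0x5e (blk 5, set 1) → MISS  vc=[]
1: 0x5c (blk 5, set 1) → L1-HIT  vc=[]
2: 0x54 (blk 5, set 1) → L1-HIT  vc=[]
3: 0x55 (blk 5, set 1) → L1-HIT  vc=[]
4: 0xdb (blk 13, set 1) → MISS  vc=[5]
5: 0x54 (blk 5, set 1) → VC-HIT  vc=[13]
6: 0xd3 (blk 13, set 1) → VC-HIT  vc=[5]
7: 0x59 (blk 5, set 1) → VC-HIT  vc=[13]
8: 0x58 (blk 5, set 1) → L1-HIT  vc=[13]
9: 0x5a (blk 5, set 1) → L1-HIT  vc=[13]
10: 0x59 (blk 5, set 1) → L1-HIT  vc=[13]
11: 0xd2 (blk 13, set 1) → VC-HIT  vc=[5]
12: 0x59 (blk 5, set 1) → VC-HIT  vc=[13]
13: 0x50 (blk 5, set 1) → L1-HIT  vc=[13]
14: 0xd7 (blk 13, set 1) → VC-HIT  vc=[5]

OUTCOME = VC-HIT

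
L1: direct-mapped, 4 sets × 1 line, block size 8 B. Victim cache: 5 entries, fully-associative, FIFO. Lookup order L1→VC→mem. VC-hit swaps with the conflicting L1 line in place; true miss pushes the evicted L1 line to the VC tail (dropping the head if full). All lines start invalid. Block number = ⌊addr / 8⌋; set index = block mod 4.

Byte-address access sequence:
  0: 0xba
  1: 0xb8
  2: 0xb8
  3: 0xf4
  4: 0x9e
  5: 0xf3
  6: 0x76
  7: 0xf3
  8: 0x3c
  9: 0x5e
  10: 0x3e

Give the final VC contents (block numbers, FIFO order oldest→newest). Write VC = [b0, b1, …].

VC = [23, 14, 19, 11]

  [0] addr=0xba blk=23 s=3: MISS | VC []
  [1] addr=0xb8 blk=23 s=3: L1-HIT | VC []
  [2] addr=0xb8 blk=23 s=3: L1-HIT | VC []
  [3] addr=0xf4 blk=30 s=2: MISS | VC []
  [4] addr=0x9e blk=19 s=3: MISS | VC [23]
  [5] addr=0xf3 blk=30 s=2: L1-HIT | VC [23]
  [6] addr=0x76 blk=14 s=2: MISS | VC [23, 30]
  [7] addr=0xf3 blk=30 s=2: VC-HIT | VC [23, 14]
  [8] addr=0x3c blk=7 s=3: MISS | VC [23, 14, 19]
  [9] addr=0x5e blk=11 s=3: MISS | VC [23, 14, 19, 7]
  [10] addr=0x3e blk=7 s=3: VC-HIT | VC [23, 14, 19, 11]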